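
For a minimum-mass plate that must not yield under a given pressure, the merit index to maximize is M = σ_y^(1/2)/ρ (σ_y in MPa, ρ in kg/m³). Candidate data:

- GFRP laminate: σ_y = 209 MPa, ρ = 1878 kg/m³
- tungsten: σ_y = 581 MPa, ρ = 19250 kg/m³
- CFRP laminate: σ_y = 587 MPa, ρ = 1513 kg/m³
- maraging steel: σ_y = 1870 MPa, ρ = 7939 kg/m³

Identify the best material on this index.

Computing M directly (units already consistent):
  CFRP laminate: M = 16.0×10⁻³
  GFRP laminate: M = 7.70×10⁻³
  maraging steel: M = 5.45×10⁻³
  tungsten: M = 1.25×10⁻³
The maximum is for CFRP laminate.

CFRP laminate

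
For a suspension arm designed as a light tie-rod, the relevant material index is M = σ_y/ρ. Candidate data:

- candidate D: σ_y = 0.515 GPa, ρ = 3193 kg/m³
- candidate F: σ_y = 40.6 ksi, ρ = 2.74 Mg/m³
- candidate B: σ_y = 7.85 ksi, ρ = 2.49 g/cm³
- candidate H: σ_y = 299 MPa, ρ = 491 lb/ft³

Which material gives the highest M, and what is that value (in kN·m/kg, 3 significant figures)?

candidate D, M = 161 kN·m/kg

Putting every candidate on a common basis:
  candidate D: σ_y = 515.0 MPa, ρ = 3193 kg/m³
  candidate F: σ_y = 279.9 MPa, ρ = 2740 kg/m³
  candidate B: σ_y = 54.12 MPa, ρ = 2490 kg/m³
  candidate H: σ_y = 299.0 MPa, ρ = 7865 kg/m³
  candidate D: M = 161 kN·m/kg
  candidate F: M = 102 kN·m/kg
  candidate H: M = 38.0 kN·m/kg
  candidate B: M = 21.7 kN·m/kg
Candidate D has the largest M.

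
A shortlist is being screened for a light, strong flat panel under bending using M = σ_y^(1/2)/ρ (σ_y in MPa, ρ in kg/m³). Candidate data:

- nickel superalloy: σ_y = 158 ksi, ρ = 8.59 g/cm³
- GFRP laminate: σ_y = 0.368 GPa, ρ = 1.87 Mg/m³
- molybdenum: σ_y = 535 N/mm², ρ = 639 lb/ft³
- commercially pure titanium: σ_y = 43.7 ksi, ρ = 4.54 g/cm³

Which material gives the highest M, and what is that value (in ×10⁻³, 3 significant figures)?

GFRP laminate, M = 10.3×10⁻³

In SI units:
  nickel superalloy: σ_y = 1089 MPa, ρ = 8590 kg/m³
  GFRP laminate: σ_y = 368.0 MPa, ρ = 1870 kg/m³
  molybdenum: σ_y = 535.0 MPa, ρ = 10240 kg/m³
  commercially pure titanium: σ_y = 301.3 MPa, ρ = 4540 kg/m³
  GFRP laminate: M = 10.3×10⁻³
  nickel superalloy: M = 3.84×10⁻³
  commercially pure titanium: M = 3.82×10⁻³
  molybdenum: M = 2.26×10⁻³
Highest index: GFRP laminate.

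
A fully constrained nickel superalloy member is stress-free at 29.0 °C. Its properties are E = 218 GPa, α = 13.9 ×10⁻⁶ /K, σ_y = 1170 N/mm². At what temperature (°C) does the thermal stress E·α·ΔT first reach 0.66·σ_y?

284 °C

σ_y = 1170 N/mm² = 1170 MPa.
E·α·ΔT = 772.2 MPa ⇒ ΔT = 772.2 / (218.0×10³ × 13.9×10⁻⁶) = 254.8 K.
T = 29.0 + 254.8 = 283.8 °C.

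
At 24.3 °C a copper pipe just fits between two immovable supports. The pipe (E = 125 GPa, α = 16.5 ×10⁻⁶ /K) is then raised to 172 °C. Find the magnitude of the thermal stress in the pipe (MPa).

305 MPa

ΔT = 147.7 K. Constrained thermal stress σ = E·α·ΔT = 125.0×10³ MPa × 16.5×10⁻⁶ × 147.7 = 305 MPa (compressive).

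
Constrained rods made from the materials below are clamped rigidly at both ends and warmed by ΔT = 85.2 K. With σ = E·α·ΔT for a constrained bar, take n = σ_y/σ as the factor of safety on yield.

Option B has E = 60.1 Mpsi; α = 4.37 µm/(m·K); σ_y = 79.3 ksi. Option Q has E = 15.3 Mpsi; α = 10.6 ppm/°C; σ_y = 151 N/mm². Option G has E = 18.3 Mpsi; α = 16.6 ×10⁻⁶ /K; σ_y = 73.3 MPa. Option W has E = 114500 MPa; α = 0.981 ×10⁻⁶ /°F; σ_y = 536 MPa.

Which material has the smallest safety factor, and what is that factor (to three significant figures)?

option G, n = 0.411

In consistent units (E in GPa, α in ×10⁻⁶/K, σ_y in MPa):
  option B: E = 414.4, α = 4.37, σ_y = 546.8 → σ = 154 MPa, n = 3.54
  option Q: E = 105.5, α = 10.6, σ_y = 151.0 → σ = 95.3 MPa, n = 1.58
  option G: E = 126.2, α = 16.6, σ_y = 73.30 → σ = 178 MPa, n = 0.411
  option W: E = 114.5, α = 1.77, σ_y = 536.0 → σ = 17.2 MPa, n = 31.1
The minimum is option G at n = 0.411.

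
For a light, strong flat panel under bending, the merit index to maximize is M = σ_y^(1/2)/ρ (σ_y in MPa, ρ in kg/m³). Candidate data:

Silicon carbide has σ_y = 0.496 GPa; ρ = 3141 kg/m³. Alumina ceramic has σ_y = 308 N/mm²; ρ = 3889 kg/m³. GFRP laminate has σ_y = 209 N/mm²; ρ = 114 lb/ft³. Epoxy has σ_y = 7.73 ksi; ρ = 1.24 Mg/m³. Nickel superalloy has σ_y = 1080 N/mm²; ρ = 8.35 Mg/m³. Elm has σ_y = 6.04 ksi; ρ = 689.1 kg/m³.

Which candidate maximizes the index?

elm

Putting every candidate on a common basis:
  silicon carbide: σ_y = 496.0 MPa, ρ = 3141 kg/m³
  alumina ceramic: σ_y = 308.0 MPa, ρ = 3889 kg/m³
  GFRP laminate: σ_y = 209.0 MPa, ρ = 1826 kg/m³
  epoxy: σ_y = 53.30 MPa, ρ = 1240 kg/m³
  nickel superalloy: σ_y = 1080 MPa, ρ = 8350 kg/m³
  elm: σ_y = 41.64 MPa, ρ = 689.1 kg/m³
  elm: M = 9.36×10⁻³
  GFRP laminate: M = 7.92×10⁻³
  silicon carbide: M = 7.09×10⁻³
  epoxy: M = 5.89×10⁻³
  alumina ceramic: M = 4.51×10⁻³
  nickel superalloy: M = 3.94×10⁻³
Elm ranks first.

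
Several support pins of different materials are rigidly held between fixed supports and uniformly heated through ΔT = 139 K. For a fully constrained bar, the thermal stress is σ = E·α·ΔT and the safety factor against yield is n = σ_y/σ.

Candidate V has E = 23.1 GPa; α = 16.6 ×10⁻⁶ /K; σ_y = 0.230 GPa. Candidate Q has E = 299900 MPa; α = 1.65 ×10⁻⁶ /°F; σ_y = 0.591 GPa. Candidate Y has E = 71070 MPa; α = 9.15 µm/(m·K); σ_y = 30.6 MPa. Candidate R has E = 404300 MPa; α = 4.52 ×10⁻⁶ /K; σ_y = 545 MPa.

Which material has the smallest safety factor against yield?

Converting E to GPa, α to ×10⁻⁶/K, σ_y to MPa, then σ and n for each:
  candidate V: E = 23.10, α = 16.6, σ_y = 230.0 → σ = 53.3 MPa, n = 4.32
  candidate Q: E = 299.9, α = 2.97, σ_y = 591.0 → σ = 124 MPa, n = 4.77
  candidate Y: E = 71.07, α = 9.15, σ_y = 30.60 → σ = 90.4 MPa, n = 0.339
  candidate R: E = 404.3, α = 4.52, σ_y = 545.0 → σ = 254 MPa, n = 2.15
Smallest n: candidate Y with n = 0.339.

candidate Y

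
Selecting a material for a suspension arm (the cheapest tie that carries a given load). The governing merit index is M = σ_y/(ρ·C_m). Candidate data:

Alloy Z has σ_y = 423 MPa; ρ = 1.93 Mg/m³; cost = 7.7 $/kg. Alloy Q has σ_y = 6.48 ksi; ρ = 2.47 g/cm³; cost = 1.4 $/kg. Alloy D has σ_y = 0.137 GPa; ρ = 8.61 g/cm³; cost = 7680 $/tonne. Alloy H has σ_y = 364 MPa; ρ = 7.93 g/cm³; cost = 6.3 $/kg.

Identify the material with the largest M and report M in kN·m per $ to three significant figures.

alloy Z, M = 28.5 kN·m per $

Normalizing units and computing the index:
  alloy Z: σ_y = 423.0 MPa, ρ = 1930 kg/m³, cost = 7.700 $/kg
  alloy Q: σ_y = 44.68 MPa, ρ = 2470 kg/m³, cost = 1.400 $/kg
  alloy D: σ_y = 137.0 MPa, ρ = 8610 kg/m³, cost = 7.680 $/kg
  alloy H: σ_y = 364.0 MPa, ρ = 7930 kg/m³, cost = 6.300 $/kg
  alloy Z: M = 28.5 kN·m per $
  alloy Q: M = 12.9 kN·m per $
  alloy H: M = 7.29 kN·m per $
  alloy D: M = 2.07 kN·m per $
Highest index: alloy Z.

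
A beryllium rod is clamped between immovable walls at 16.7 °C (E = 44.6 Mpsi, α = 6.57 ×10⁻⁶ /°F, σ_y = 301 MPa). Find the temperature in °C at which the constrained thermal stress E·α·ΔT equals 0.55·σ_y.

E = 44.6 Mpsi = 307.5 GPa.
α = 6.57×10⁻⁶/°F × 9/5 = 11.8×10⁻⁶/K.
E·α·ΔT = 165.6 MPa ⇒ ΔT = 165.6 / (307.5×10³ × 11.8×10⁻⁶) = 45.52 K.
T = 16.7 + 45.52 = 62.22 °C.

62.2 °C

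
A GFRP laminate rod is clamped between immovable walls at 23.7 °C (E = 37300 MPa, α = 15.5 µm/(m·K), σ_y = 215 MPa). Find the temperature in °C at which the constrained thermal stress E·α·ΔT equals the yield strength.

E = 37300 MPa = 37.30 GPa.
E·α·ΔT = 215.0 MPa ⇒ ΔT = 215.0 / (37.30×10³ × 15.5×10⁻⁶) = 371.9 K.
T = 23.7 + 371.9 = 395.6 °C.

396 °C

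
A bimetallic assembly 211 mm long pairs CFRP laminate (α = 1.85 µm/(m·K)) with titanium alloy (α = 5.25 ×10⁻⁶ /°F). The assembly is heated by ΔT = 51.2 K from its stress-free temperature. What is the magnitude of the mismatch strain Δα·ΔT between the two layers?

3.89×10⁻⁴

titanium alloy: α = 5.25×10⁻⁶/°F × 9/5 = 9.45×10⁻⁶/K.
Δα = |1.85 − 9.45|×10⁻⁶/K = 7.60×10⁻⁶/K.
Mismatch strain = Δα·ΔT = 7.60×10⁻⁶ × 51.2 = 3.89×10⁻⁴.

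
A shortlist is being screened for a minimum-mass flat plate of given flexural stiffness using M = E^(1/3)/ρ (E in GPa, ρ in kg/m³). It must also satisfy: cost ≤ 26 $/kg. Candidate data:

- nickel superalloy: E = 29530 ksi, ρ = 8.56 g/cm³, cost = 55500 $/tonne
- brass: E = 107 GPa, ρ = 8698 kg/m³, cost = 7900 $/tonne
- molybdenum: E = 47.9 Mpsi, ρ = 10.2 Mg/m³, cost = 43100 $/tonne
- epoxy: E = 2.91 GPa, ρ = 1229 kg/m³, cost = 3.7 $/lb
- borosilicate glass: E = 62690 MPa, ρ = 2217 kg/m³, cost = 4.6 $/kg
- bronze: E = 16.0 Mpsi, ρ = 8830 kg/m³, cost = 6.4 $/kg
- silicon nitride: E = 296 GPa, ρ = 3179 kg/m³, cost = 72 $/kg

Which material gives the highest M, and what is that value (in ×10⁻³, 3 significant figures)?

Screen on constraints: cost ≤ 26 $/kg. Survivors: brass, epoxy, borosilicate glass, bronze.
Normalizing units and computing the index:
  brass: E = 107.0 GPa, ρ = 8698 kg/m³
  epoxy: E = 2.910 GPa, ρ = 1229 kg/m³
  borosilicate glass: E = 62.69 GPa, ρ = 2217 kg/m³
  bronze: E = 110.3 GPa, ρ = 8830 kg/m³
  borosilicate glass: M = 1.79×10⁻³
  epoxy: M = 1.16×10⁻³
  brass: M = 0.546×10⁻³
  bronze: M = 0.543×10⁻³
The maximum is for borosilicate glass.

borosilicate glass, M = 1.79×10⁻³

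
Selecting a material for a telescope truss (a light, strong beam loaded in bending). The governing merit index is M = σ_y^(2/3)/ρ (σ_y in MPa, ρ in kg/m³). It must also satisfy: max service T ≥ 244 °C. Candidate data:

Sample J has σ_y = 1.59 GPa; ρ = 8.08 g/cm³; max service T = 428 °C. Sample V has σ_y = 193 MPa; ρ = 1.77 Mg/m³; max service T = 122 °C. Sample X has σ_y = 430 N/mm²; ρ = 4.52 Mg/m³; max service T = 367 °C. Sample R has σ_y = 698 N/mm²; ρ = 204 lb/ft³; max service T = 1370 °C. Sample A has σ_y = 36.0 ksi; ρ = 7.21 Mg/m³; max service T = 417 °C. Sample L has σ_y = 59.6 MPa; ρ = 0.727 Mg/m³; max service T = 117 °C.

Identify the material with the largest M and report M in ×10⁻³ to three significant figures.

Screen on constraints: max service T ≥ 244 °C. Survivors: sample J, sample X, sample R, sample A.
Normalizing units and computing the index:
  sample J: σ_y = 1590 MPa, ρ = 8080 kg/m³
  sample X: σ_y = 430.0 MPa, ρ = 4520 kg/m³
  sample R: σ_y = 698.0 MPa, ρ = 3268 kg/m³
  sample A: σ_y = 248.2 MPa, ρ = 7210 kg/m³
  sample R: M = 24.1×10⁻³
  sample J: M = 16.9×10⁻³
  sample X: M = 12.6×10⁻³
  sample A: M = 5.48×10⁻³
The maximum is for sample R.

sample R, M = 24.1×10⁻³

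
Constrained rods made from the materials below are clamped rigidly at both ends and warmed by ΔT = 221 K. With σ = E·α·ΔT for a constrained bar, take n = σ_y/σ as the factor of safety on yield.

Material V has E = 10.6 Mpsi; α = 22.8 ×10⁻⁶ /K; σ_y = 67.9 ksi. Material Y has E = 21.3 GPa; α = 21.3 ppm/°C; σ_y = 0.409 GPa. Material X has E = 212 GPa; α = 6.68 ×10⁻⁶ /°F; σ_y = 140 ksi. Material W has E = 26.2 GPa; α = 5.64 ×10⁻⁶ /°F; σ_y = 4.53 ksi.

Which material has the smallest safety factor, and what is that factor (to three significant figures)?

With everything in SI (GPa, ×10⁻⁶/K, MPa):
  material V: E = 73.08, α = 22.8, σ_y = 468.2 → σ = 368 MPa, n = 1.27
  material Y: E = 21.30, α = 21.3, σ_y = 409.0 → σ = 100 MPa, n = 4.08
  material X: E = 212.0, α = 12.0, σ_y = 965.3 → σ = 563 MPa, n = 1.71
  material W: E = 26.20, α = 10.2, σ_y = 31.23 → σ = 58.8 MPa, n = 0.531
Material W has the lowest safety factor, n = 0.531.

material W, n = 0.531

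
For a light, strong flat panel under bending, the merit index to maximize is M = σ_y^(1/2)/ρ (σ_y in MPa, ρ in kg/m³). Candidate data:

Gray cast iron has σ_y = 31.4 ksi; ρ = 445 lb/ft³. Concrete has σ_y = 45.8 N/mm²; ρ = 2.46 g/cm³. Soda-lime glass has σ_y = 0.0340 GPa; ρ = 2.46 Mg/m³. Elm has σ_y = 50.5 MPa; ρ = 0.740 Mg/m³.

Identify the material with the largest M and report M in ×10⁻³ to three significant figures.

After converting to SI:
  gray cast iron: σ_y = 216.5 MPa, ρ = 7128 kg/m³
  concrete: σ_y = 45.80 MPa, ρ = 2460 kg/m³
  soda-lime glass: σ_y = 34.00 MPa, ρ = 2460 kg/m³
  elm: σ_y = 50.50 MPa, ρ = 740.0 kg/m³
  elm: M = 9.60×10⁻³
  concrete: M = 2.75×10⁻³
  soda-lime glass: M = 2.37×10⁻³
  gray cast iron: M = 2.06×10⁻³
The maximum is for elm.

elm, M = 9.60×10⁻³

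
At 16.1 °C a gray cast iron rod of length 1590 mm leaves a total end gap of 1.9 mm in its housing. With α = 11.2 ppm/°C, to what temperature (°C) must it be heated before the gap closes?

123 °C

α·L₀·ΔT = 1.9 mm ⇒ ΔT = 1.9 / (11.2×10⁻⁶ × 1590.0) = 106.7 K.
T = 16.1 + 106.7 = 122.8 °C.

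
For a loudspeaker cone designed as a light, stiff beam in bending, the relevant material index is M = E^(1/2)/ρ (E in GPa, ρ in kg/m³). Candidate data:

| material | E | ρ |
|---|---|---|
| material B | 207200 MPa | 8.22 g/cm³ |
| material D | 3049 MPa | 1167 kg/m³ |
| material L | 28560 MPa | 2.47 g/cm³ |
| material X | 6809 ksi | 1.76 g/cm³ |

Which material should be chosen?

Convert each candidate to consistent units, then evaluate M:
  material B: E = 207.2 GPa, ρ = 8220 kg/m³
  material D: E = 3.049 GPa, ρ = 1167 kg/m³
  material L: E = 28.56 GPa, ρ = 2470 kg/m³
  material X: E = 46.95 GPa, ρ = 1760 kg/m³
  material X: M = 3.89×10⁻³
  material L: M = 2.16×10⁻³
  material B: M = 1.75×10⁻³
  material D: M = 1.50×10⁻³
The maximum is for material X.

material X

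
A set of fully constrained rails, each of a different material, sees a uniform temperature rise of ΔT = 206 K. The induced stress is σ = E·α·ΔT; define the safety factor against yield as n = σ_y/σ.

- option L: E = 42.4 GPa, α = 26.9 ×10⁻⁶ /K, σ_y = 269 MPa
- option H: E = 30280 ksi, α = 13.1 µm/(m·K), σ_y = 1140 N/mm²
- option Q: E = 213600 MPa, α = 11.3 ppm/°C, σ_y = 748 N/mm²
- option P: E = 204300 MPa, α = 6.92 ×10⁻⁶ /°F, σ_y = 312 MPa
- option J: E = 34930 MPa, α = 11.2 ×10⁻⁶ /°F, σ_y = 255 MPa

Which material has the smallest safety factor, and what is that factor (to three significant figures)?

option P, n = 0.595

Converting E to GPa, α to ×10⁻⁶/K, σ_y to MPa, then σ and n for each:
  option L: E = 42.40, α = 26.9, σ_y = 269.0 → σ = 235 MPa, n = 1.14
  option H: E = 208.8, α = 13.1, σ_y = 1140 → σ = 563 MPa, n = 2.02
  option Q: E = 213.6, α = 11.3, σ_y = 748.0 → σ = 497 MPa, n = 1.50
  option P: E = 204.3, α = 12.5, σ_y = 312.0 → σ = 524 MPa, n = 0.595
  option J: E = 34.93, α = 20.2, σ_y = 255.0 → σ = 145 MPa, n = 1.76
Option P has the lowest safety factor, n = 0.595.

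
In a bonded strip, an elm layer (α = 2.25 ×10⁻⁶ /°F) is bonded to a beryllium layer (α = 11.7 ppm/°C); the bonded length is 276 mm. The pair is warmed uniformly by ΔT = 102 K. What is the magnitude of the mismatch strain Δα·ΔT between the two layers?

elm: α = 2.25×10⁻⁶/°F × 9/5 = 4.05×10⁻⁶/K.
Δα = |4.05 − 11.7|×10⁻⁶/K = 7.65×10⁻⁶/K.
Mismatch strain = Δα·ΔT = 7.65×10⁻⁶ × 102.0 = 7.80×10⁻⁴.

7.80×10⁻⁴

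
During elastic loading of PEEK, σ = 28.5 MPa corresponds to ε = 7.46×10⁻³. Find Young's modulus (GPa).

E = σ/ε = 28.5 MPa / 7.46×10⁻³ = 3820 MPa = 3.82 GPa.

3.82 GPa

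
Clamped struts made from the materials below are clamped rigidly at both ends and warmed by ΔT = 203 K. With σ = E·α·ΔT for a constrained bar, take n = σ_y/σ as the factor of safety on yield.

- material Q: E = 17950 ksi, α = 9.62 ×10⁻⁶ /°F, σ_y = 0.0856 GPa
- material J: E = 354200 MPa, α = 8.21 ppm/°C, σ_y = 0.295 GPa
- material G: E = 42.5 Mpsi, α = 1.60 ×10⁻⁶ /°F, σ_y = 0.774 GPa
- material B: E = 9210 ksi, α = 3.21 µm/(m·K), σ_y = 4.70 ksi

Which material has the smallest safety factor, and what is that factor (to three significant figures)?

material Q, n = 0.197

Per material, after unit conversion:
  material Q: E = 123.8, α = 17.3, σ_y = 85.60 → σ = 435 MPa, n = 0.197
  material J: E = 354.2, α = 8.21, σ_y = 295.0 → σ = 590 MPa, n = 0.500
  material G: E = 293.0, α = 2.88, σ_y = 774.0 → σ = 171 MPa, n = 4.52
  material B: E = 63.50, α = 3.21, σ_y = 32.41 → σ = 41.4 MPa, n = 0.783
The minimum is material Q at n = 0.197.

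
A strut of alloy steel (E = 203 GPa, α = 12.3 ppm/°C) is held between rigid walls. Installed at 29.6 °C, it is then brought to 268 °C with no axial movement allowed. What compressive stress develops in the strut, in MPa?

ΔT = 238.4 K. Constrained thermal stress σ = E·α·ΔT = 203.0×10³ MPa × 12.3×10⁻⁶ × 238.4 = 595 MPa (compressive).

595 MPa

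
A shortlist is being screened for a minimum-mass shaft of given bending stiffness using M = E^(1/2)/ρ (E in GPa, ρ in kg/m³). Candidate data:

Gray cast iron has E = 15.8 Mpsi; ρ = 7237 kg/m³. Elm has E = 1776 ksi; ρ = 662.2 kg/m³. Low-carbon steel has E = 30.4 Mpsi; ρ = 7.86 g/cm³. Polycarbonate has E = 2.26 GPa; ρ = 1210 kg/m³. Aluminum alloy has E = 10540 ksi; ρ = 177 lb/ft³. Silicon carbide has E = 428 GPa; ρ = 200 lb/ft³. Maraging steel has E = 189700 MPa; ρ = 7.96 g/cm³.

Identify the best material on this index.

silicon carbide

Putting every candidate on a common basis:
  gray cast iron: E = 108.9 GPa, ρ = 7237 kg/m³
  elm: E = 12.25 GPa, ρ = 662.2 kg/m³
  low-carbon steel: E = 209.6 GPa, ρ = 7860 kg/m³
  polycarbonate: E = 2.260 GPa, ρ = 1210 kg/m³
  aluminum alloy: E = 72.67 GPa, ρ = 2835 kg/m³
  silicon carbide: E = 428.0 GPa, ρ = 3204 kg/m³
  maraging steel: E = 189.7 GPa, ρ = 7960 kg/m³
  silicon carbide: M = 6.46×10⁻³
  elm: M = 5.28×10⁻³
  aluminum alloy: M = 3.01×10⁻³
  low-carbon steel: M = 1.84×10⁻³
  maraging steel: M = 1.73×10⁻³
  gray cast iron: M = 1.44×10⁻³
  polycarbonate: M = 1.24×10⁻³
Silicon carbide has the largest M.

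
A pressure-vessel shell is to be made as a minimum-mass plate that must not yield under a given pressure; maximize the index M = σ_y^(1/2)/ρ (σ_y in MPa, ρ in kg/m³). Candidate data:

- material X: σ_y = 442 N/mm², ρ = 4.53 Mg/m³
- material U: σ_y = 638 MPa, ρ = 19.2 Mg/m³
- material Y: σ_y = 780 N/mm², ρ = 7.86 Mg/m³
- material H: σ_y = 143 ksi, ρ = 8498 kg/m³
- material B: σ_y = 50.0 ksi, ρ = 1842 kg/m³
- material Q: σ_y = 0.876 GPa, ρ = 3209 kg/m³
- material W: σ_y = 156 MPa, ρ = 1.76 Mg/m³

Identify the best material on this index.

Putting every candidate on a common basis:
  material X: σ_y = 442.0 MPa, ρ = 4530 kg/m³
  material U: σ_y = 638.0 MPa, ρ = 19200 kg/m³
  material Y: σ_y = 780.0 MPa, ρ = 7860 kg/m³
  material H: σ_y = 986.0 MPa, ρ = 8498 kg/m³
  material B: σ_y = 344.7 MPa, ρ = 1842 kg/m³
  material Q: σ_y = 876.0 MPa, ρ = 3209 kg/m³
  material W: σ_y = 156.0 MPa, ρ = 1760 kg/m³
  material B: M = 10.1×10⁻³
  material Q: M = 9.22×10⁻³
  material W: M = 7.10×10⁻³
  material X: M = 4.64×10⁻³
  material H: M = 3.69×10⁻³
  material Y: M = 3.55×10⁻³
  material U: M = 1.32×10⁻³
The maximum is for material B.

material B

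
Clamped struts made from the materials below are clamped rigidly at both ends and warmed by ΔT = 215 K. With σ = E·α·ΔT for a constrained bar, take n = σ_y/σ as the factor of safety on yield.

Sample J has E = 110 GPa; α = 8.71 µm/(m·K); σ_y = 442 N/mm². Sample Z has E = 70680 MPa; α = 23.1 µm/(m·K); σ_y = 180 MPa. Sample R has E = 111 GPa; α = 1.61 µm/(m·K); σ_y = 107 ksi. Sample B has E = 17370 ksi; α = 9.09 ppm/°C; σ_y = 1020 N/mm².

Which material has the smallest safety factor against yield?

sample Z

With everything in SI (GPa, ×10⁻⁶/K, MPa):
  sample J: E = 110.0, α = 8.71, σ_y = 442.0 → σ = 206 MPa, n = 2.15
  sample Z: E = 70.68, α = 23.1, σ_y = 180.0 → σ = 351 MPa, n = 0.513
  sample R: E = 111.0, α = 1.61, σ_y = 737.7 → σ = 38.4 MPa, n = 19.2
  sample B: E = 119.8, α = 9.09, σ_y = 1020 → σ = 234 MPa, n = 4.36
The minimum is sample Z at n = 0.513.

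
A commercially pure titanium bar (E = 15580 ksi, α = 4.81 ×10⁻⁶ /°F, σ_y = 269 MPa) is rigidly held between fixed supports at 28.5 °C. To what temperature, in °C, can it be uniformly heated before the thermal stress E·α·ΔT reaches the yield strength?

E = 15580 ksi = 107.4 GPa.
α = 4.81×10⁻⁶/°F × 9/5 = 8.66×10⁻⁶/K.
E·α·ΔT = 269.0 MPa ⇒ ΔT = 269.0 / (107.4×10³ × 8.66×10⁻⁶) = 289.2 K.
T = 28.5 + 289.2 = 317.7 °C.

318 °C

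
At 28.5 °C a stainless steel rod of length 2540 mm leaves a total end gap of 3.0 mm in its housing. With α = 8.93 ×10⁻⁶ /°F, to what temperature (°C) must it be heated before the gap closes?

102 °C

α = 8.93×10⁻⁶/°F × 9/5 = 16.1×10⁻⁶/K.
α·L₀·ΔT = 3.0 mm ⇒ ΔT = 3.0 / (16.1×10⁻⁶ × 2540.0) = 73.48 K.
T = 28.5 + 73.48 = 102.0 °C.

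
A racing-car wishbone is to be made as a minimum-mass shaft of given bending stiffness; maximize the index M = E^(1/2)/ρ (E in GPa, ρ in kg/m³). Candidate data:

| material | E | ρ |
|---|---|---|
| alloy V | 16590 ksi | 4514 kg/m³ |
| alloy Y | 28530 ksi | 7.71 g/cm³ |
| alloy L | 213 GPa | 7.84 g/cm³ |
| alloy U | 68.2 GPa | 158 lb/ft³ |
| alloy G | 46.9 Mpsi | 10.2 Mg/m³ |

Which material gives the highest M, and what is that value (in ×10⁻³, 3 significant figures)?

After converting to SI:
  alloy V: E = 114.4 GPa, ρ = 4514 kg/m³
  alloy Y: E = 196.7 GPa, ρ = 7710 kg/m³
  alloy L: E = 213.0 GPa, ρ = 7840 kg/m³
  alloy U: E = 68.20 GPa, ρ = 2531 kg/m³
  alloy G: E = 323.4 GPa, ρ = 10200 kg/m³
  alloy U: M = 3.26×10⁻³
  alloy V: M = 2.37×10⁻³
  alloy L: M = 1.86×10⁻³
  alloy Y: M = 1.82×10⁻³
  alloy G: M = 1.76×10⁻³
Alloy U ranks first.

alloy U, M = 3.26×10⁻³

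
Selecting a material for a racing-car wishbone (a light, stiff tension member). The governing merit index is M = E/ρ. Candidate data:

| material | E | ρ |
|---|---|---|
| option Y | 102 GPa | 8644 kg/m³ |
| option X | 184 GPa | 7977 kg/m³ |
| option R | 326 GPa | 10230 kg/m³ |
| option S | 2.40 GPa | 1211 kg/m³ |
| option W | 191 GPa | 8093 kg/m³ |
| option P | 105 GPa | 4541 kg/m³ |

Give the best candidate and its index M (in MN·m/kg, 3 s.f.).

option R, M = 31.9 MN·m/kg

Evaluate M for each candidate:
  option R: M = 31.9 MN·m/kg
  option W: M = 23.6 MN·m/kg
  option P: M = 23.1 MN·m/kg
  option X: M = 23.1 MN·m/kg
  option Y: M = 11.8 MN·m/kg
  option S: M = 1.98 MN·m/kg
Highest index: option R.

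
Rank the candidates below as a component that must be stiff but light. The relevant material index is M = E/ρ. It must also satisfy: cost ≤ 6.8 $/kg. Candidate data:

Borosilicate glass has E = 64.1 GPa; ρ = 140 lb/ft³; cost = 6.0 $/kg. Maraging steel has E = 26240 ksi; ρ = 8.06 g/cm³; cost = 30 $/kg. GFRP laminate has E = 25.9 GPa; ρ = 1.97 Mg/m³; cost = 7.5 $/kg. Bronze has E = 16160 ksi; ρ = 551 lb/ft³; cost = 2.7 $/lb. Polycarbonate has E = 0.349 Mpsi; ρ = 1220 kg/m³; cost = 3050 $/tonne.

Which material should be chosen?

Screen on constraints: cost ≤ 6.8 $/kg. Survivors: borosilicate glass, bronze, polycarbonate.
After converting to SI:
  borosilicate glass: E = 64.10 GPa, ρ = 2243 kg/m³
  bronze: E = 111.4 GPa, ρ = 8826 kg/m³
  polycarbonate: E = 2.406 GPa, ρ = 1220 kg/m³
  borosilicate glass: M = 28.6 MN·m/kg
  bronze: M = 12.6 MN·m/kg
  polycarbonate: M = 1.97 MN·m/kg
Borosilicate glass ranks first.

borosilicate glass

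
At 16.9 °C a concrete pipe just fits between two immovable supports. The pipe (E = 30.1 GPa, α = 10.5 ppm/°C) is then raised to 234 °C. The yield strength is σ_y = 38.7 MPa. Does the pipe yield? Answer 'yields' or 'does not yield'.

ΔT = 217.1 K. Constrained thermal stress σ = E·α·ΔT = 30.10×10³ MPa × 10.5×10⁻⁶ × 217.1 = 68.6 MPa (compressive).
Compare to σ_y = 38.7 MPa: σ ≥ σ_y, so it yields.

yields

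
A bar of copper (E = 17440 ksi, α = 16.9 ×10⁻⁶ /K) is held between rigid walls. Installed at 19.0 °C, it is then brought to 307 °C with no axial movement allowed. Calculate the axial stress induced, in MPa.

E = 17440 ksi = 120.2 GPa.
ΔT = 288.0 K. Constrained thermal stress σ = E·α·ΔT = 120.2×10³ MPa × 16.9×10⁻⁶ × 288.0 = 585 MPa (compressive).

585 MPa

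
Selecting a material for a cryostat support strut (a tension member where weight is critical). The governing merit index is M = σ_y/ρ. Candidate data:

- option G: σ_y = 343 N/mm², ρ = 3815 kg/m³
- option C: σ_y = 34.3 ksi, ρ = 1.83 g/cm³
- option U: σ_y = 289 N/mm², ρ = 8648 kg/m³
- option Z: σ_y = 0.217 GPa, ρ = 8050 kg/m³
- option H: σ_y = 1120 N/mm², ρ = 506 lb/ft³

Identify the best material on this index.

option H

In SI units:
  option G: σ_y = 343.0 MPa, ρ = 3815 kg/m³
  option C: σ_y = 236.5 MPa, ρ = 1830 kg/m³
  option U: σ_y = 289.0 MPa, ρ = 8648 kg/m³
  option Z: σ_y = 217.0 MPa, ρ = 8050 kg/m³
  option H: σ_y = 1120 MPa, ρ = 8105 kg/m³
  option H: M = 138 kN·m/kg
  option C: M = 129 kN·m/kg
  option G: M = 89.9 kN·m/kg
  option U: M = 33.4 kN·m/kg
  option Z: M = 27.0 kN·m/kg
Option H ranks first.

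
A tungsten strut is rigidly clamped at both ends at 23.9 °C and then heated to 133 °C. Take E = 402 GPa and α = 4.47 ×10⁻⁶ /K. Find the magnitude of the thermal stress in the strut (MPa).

ΔT = 109.1 K. Constrained thermal stress σ = E·α·ΔT = 402.0×10³ MPa × 4.47×10⁻⁶ × 109.1 = 196 MPa (compressive).

196 MPa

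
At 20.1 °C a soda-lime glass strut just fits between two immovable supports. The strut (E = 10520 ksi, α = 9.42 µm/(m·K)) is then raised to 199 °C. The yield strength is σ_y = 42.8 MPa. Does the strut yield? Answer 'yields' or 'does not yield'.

yields

E = 10520 ksi = 72.53 GPa.
ΔT = 178.9 K. Constrained thermal stress σ = E·α·ΔT = 72.53×10³ MPa × 9.42×10⁻⁶ × 178.9 = 122 MPa (compressive).
Compare to σ_y = 42.8 MPa: σ ≥ σ_y, so it yields.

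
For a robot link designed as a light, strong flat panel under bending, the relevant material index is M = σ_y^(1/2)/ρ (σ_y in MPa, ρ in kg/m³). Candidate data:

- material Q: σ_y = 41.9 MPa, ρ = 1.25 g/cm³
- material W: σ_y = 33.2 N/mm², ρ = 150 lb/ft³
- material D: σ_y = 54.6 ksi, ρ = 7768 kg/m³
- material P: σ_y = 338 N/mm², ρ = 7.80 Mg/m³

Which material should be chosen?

Putting every candidate on a common basis:
  material Q: σ_y = 41.90 MPa, ρ = 1250 kg/m³
  material W: σ_y = 33.20 MPa, ρ = 2403 kg/m³
  material D: σ_y = 376.5 MPa, ρ = 7768 kg/m³
  material P: σ_y = 338.0 MPa, ρ = 7800 kg/m³
  material Q: M = 5.18×10⁻³
  material D: M = 2.50×10⁻³
  material W: M = 2.40×10⁻³
  material P: M = 2.36×10⁻³
Material Q ranks first.

material Q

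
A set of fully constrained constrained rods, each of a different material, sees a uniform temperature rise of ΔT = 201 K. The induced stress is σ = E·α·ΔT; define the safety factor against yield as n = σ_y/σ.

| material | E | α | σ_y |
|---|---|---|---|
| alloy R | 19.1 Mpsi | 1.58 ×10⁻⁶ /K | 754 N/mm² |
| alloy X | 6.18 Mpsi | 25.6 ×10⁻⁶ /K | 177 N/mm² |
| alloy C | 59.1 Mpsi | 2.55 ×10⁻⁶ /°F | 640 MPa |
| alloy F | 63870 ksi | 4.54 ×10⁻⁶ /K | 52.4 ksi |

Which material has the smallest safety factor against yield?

alloy X

Per material, after unit conversion:
  alloy R: E = 131.7, α = 1.58, σ_y = 754.0 → σ = 41.8 MPa, n = 18.0
  alloy X: E = 42.61, α = 25.6, σ_y = 177.0 → σ = 219 MPa, n = 0.807
  alloy C: E = 407.5, α = 4.59, σ_y = 640.0 → σ = 376 MPa, n = 1.70
  alloy F: E = 440.4, α = 4.54, σ_y = 361.3 → σ = 402 MPa, n = 0.899
Alloy X has the lowest safety factor, n = 0.807.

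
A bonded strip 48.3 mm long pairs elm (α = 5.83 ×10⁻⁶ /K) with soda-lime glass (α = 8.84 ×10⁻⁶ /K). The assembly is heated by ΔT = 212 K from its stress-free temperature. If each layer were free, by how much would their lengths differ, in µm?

30.8 µm

Δα = |5.83 − 8.84|×10⁻⁶/K = 3.01×10⁻⁶/K.
ΔL_mismatch = Δα·L·ΔT = 3.01×10⁻⁶ × 48.3 mm × 212.0 K = 30.8 µm.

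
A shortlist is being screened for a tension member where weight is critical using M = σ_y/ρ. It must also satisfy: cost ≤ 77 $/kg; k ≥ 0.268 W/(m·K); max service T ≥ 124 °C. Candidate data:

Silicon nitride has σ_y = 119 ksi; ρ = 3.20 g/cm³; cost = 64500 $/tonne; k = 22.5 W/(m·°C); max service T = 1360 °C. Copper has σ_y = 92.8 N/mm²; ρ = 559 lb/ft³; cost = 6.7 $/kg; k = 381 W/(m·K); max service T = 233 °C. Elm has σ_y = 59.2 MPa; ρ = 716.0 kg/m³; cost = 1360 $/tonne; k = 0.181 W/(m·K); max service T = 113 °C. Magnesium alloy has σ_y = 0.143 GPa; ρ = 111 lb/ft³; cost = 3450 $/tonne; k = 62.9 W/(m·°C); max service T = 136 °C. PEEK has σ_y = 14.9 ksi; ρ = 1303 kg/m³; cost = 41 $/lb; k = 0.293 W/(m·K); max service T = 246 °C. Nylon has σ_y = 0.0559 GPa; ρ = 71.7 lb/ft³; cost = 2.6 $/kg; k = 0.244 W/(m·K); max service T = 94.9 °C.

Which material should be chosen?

Screen on constraints: cost ≤ 77 $/kg; k ≥ 0.268 W/(m·K); max service T ≥ 124 °C. Survivors: silicon nitride, copper, magnesium alloy.
Convert each candidate to consistent units, then evaluate M:
  silicon nitride: σ_y = 820.5 MPa, ρ = 3200 kg/m³
  copper: σ_y = 92.80 MPa, ρ = 8954 kg/m³
  magnesium alloy: σ_y = 143.0 MPa, ρ = 1778 kg/m³
  silicon nitride: M = 256 kN·m/kg
  magnesium alloy: M = 80.4 kN·m/kg
  copper: M = 10.4 kN·m/kg
Silicon nitride has the largest M.

silicon nitride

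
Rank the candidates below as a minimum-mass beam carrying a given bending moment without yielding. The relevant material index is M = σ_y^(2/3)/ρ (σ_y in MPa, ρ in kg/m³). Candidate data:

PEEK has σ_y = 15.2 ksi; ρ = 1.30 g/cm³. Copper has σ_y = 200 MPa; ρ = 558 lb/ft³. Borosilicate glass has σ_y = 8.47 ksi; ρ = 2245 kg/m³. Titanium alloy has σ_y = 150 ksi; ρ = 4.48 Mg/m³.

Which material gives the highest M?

titanium alloy

After converting to SI:
  PEEK: σ_y = 104.8 MPa, ρ = 1300 kg/m³
  copper: σ_y = 200.0 MPa, ρ = 8938 kg/m³
  borosilicate glass: σ_y = 58.40 MPa, ρ = 2245 kg/m³
  titanium alloy: σ_y = 1034 MPa, ρ = 4480 kg/m³
  titanium alloy: M = 22.8×10⁻³
  PEEK: M = 17.1×10⁻³
  borosilicate glass: M = 6.70×10⁻³
  copper: M = 3.83×10⁻³
Titanium alloy has the largest M.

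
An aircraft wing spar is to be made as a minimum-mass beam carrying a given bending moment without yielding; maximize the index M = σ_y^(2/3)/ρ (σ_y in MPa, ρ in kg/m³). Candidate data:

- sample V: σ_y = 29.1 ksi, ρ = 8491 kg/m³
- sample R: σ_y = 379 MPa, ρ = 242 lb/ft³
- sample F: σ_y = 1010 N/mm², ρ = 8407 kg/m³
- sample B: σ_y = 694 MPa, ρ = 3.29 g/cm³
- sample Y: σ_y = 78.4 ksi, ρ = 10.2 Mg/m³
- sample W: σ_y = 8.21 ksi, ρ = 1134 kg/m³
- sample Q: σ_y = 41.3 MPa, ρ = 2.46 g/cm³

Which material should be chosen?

sample B

Normalizing units and computing the index:
  sample V: σ_y = 200.6 MPa, ρ = 8491 kg/m³
  sample R: σ_y = 379.0 MPa, ρ = 3876 kg/m³
  sample F: σ_y = 1010 MPa, ρ = 8407 kg/m³
  sample B: σ_y = 694.0 MPa, ρ = 3290 kg/m³
  sample Y: σ_y = 540.5 MPa, ρ = 10200 kg/m³
  sample W: σ_y = 56.61 MPa, ρ = 1134 kg/m³
  sample Q: σ_y = 41.30 MPa, ρ = 2460 kg/m³
  sample B: M = 23.8×10⁻³
  sample R: M = 13.5×10⁻³
  sample W: M = 13.0×10⁻³
  sample F: M = 12.0×10⁻³
  sample Y: M = 6.51×10⁻³
  sample Q: M = 4.86×10⁻³
  sample V: M = 4.04×10⁻³
The maximum is for sample B.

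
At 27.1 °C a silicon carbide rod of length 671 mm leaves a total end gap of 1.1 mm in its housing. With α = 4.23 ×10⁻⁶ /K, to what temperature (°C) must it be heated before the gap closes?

415 °C

α·L₀·ΔT = 1.1 mm ⇒ ΔT = 1.1 / (4.23×10⁻⁶ × 671.0) = 387.6 K.
T = 27.1 + 387.6 = 414.7 °C.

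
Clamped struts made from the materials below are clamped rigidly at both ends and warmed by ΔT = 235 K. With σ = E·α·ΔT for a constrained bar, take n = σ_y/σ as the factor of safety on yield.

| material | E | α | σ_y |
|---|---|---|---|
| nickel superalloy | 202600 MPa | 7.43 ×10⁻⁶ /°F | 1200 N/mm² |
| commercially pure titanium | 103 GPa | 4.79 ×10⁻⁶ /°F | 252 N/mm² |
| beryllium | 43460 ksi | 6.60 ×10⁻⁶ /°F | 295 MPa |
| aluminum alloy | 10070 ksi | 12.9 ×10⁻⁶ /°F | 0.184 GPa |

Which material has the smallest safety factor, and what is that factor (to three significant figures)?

Converting E to GPa, α to ×10⁻⁶/K, σ_y to MPa, then σ and n for each:
  nickel superalloy: E = 202.6, α = 13.4, σ_y = 1200 → σ = 637 MPa, n = 1.88
  commercially pure titanium: E = 103.0, α = 8.62, σ_y = 252.0 → σ = 209 MPa, n = 1.21
  beryllium: E = 299.6, α = 11.9, σ_y = 295.0 → σ = 837 MPa, n = 0.353
  aluminum alloy: E = 69.43, α = 23.2, σ_y = 184.0 → σ = 379 MPa, n = 0.486
Smallest n: beryllium with n = 0.353.

beryllium, n = 0.353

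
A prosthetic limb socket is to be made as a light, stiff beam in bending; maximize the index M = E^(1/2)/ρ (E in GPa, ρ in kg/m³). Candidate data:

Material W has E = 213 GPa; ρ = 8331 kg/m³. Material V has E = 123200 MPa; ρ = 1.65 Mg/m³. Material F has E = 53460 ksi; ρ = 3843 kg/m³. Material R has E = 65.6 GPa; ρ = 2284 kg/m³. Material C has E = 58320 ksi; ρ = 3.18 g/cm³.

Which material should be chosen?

Normalizing units and computing the index:
  material W: E = 213.0 GPa, ρ = 8331 kg/m³
  material V: E = 123.2 GPa, ρ = 1650 kg/m³
  material F: E = 368.6 GPa, ρ = 3843 kg/m³
  material R: E = 65.60 GPa, ρ = 2284 kg/m³
  material C: E = 402.1 GPa, ρ = 3180 kg/m³
  material V: M = 6.73×10⁻³
  material C: M = 6.31×10⁻³
  material F: M = 5.00×10⁻³
  material R: M = 3.55×10⁻³
  material W: M = 1.75×10⁻³
Material V ranks first.

material V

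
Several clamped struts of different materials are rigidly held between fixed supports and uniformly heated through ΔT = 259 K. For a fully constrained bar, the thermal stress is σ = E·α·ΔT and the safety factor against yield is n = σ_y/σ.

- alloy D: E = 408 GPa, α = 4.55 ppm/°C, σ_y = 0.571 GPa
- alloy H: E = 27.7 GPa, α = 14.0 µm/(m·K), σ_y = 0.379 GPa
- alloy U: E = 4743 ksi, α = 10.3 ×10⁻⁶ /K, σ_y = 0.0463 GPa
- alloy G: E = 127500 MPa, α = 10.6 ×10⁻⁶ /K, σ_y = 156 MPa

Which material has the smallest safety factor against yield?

alloy G

In consistent units (E in GPa, α in ×10⁻⁶/K, σ_y in MPa):
  alloy D: E = 408.0, α = 4.55, σ_y = 571.0 → σ = 481 MPa, n = 1.19
  alloy H: E = 27.70, α = 14.0, σ_y = 379.0 → σ = 100 MPa, n = 3.77
  alloy U: E = 32.70, α = 10.3, σ_y = 46.30 → σ = 87.2 MPa, n = 0.531
  alloy G: E = 127.5, α = 10.6, σ_y = 156.0 → σ = 350 MPa, n = 0.446
Alloy G has the lowest safety factor, n = 0.446.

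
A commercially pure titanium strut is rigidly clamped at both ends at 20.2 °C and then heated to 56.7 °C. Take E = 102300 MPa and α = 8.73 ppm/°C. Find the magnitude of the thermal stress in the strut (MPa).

32.6 MPa

E = 102300 MPa = 102.3 GPa.
ΔT = 36.50 K. Constrained thermal stress σ = E·α·ΔT = 102.3×10³ MPa × 8.73×10⁻⁶ × 36.50 = 32.6 MPa (compressive).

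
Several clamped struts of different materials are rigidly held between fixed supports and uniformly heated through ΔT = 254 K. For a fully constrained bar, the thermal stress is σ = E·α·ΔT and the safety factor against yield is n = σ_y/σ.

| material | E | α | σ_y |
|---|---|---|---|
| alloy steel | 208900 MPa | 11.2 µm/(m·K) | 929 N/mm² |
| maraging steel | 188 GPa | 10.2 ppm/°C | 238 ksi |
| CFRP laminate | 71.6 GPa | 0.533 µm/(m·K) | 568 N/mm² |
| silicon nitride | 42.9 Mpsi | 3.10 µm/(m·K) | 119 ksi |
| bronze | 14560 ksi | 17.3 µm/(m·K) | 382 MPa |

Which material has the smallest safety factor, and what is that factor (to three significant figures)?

With everything in SI (GPa, ×10⁻⁶/K, MPa):
  alloy steel: E = 208.9, α = 11.2, σ_y = 929.0 → σ = 594 MPa, n = 1.56
  maraging steel: E = 188.0, α = 10.2, σ_y = 1641 → σ = 487 MPa, n = 3.37
  CFRP laminate: E = 71.60, α = 0.533, σ_y = 568.0 → σ = 9.69 MPa, n = 58.6
  silicon nitride: E = 295.8, α = 3.10, σ_y = 820.5 → σ = 233 MPa, n = 3.52
  bronze: E = 100.4, α = 17.3, σ_y = 382.0 → σ = 441 MPa, n = 0.866
The minimum is bronze at n = 0.866.

bronze, n = 0.866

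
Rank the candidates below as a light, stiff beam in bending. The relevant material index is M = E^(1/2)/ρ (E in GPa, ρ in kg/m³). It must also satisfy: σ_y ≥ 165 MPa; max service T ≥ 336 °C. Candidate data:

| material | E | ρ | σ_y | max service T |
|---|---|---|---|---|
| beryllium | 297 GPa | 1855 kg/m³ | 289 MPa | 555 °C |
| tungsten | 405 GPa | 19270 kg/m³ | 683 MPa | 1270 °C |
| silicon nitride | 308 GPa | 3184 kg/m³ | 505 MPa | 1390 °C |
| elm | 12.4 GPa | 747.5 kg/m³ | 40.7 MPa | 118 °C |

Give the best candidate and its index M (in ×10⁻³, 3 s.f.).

Screen on constraints: σ_y ≥ 165 MPa; max service T ≥ 336 °C. Survivors: beryllium, tungsten, silicon nitride.
Computing M directly (units already consistent):
  beryllium: M = 9.29×10⁻³
  silicon nitride: M = 5.51×10⁻³
  tungsten: M = 1.04×10⁻³
The maximum is for beryllium.

beryllium, M = 9.29×10⁻³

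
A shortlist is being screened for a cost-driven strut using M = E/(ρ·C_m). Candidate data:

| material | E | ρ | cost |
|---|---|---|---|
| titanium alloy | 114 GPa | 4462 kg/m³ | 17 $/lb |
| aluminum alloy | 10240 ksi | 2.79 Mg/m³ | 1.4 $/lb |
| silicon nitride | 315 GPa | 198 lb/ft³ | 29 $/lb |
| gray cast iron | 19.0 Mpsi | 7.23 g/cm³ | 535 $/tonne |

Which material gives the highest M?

gray cast iron

Convert each candidate to consistent units, then evaluate M:
  titanium alloy: E = 114.0 GPa, ρ = 4462 kg/m³, cost = 37.48 $/kg
  aluminum alloy: E = 70.60 GPa, ρ = 2790 kg/m³, cost = 3.086 $/kg
  silicon nitride: E = 315.0 GPa, ρ = 3172 kg/m³, cost = 63.93 $/kg
  gray cast iron: E = 131.0 GPa, ρ = 7230 kg/m³, cost = 0.5350 $/kg
  gray cast iron: M = 33.9 MN·m per $
  aluminum alloy: M = 8.20 MN·m per $
  silicon nitride: M = 1.55 MN·m per $
  titanium alloy: M = 0.682 MN·m per $
Gray cast iron has the largest M.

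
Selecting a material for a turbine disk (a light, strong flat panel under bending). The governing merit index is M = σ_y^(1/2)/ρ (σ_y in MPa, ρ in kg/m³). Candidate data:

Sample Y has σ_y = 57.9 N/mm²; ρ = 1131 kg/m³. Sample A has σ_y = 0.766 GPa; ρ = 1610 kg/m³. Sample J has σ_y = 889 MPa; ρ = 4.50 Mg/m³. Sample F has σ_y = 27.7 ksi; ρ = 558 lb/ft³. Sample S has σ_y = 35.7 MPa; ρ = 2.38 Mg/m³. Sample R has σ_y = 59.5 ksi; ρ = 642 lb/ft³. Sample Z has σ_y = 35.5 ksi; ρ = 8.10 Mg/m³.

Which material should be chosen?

sample A

Putting every candidate on a common basis:
  sample Y: σ_y = 57.90 MPa, ρ = 1131 kg/m³
  sample A: σ_y = 766.0 MPa, ρ = 1610 kg/m³
  sample J: σ_y = 889.0 MPa, ρ = 4500 kg/m³
  sample F: σ_y = 191.0 MPa, ρ = 8938 kg/m³
  sample S: σ_y = 35.70 MPa, ρ = 2380 kg/m³
  sample R: σ_y = 410.2 MPa, ρ = 10280 kg/m³
  sample Z: σ_y = 244.8 MPa, ρ = 8100 kg/m³
  sample A: M = 17.2×10⁻³
  sample Y: M = 6.73×10⁻³
  sample J: M = 6.63×10⁻³
  sample S: M = 2.51×10⁻³
  sample R: M = 1.97×10⁻³
  sample Z: M = 1.93×10⁻³
  sample F: M = 1.55×10⁻³
Sample A has the largest M.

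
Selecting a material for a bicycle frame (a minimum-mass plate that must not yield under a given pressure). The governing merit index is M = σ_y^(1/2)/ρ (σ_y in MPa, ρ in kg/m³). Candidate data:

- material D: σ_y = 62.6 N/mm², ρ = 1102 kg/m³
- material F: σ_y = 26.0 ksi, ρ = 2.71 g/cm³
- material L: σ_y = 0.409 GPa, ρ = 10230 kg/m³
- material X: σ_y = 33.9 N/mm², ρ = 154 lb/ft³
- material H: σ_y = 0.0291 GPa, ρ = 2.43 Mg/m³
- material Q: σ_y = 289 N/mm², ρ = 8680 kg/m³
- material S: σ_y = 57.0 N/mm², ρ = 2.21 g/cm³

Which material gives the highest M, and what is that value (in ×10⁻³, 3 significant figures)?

material D, M = 7.18×10⁻³

Putting every candidate on a common basis:
  material D: σ_y = 62.60 MPa, ρ = 1102 kg/m³
  material F: σ_y = 179.3 MPa, ρ = 2710 kg/m³
  material L: σ_y = 409.0 MPa, ρ = 10230 kg/m³
  material X: σ_y = 33.90 MPa, ρ = 2467 kg/m³
  material H: σ_y = 29.10 MPa, ρ = 2430 kg/m³
  material Q: σ_y = 289.0 MPa, ρ = 8680 kg/m³
  material S: σ_y = 57.00 MPa, ρ = 2210 kg/m³
  material D: M = 7.18×10⁻³
  material F: M = 4.94×10⁻³
  material S: M = 3.42×10⁻³
  material X: M = 2.36×10⁻³
  material H: M = 2.22×10⁻³
  material L: M = 1.98×10⁻³
  material Q: M = 1.96×10⁻³
Material D ranks first.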